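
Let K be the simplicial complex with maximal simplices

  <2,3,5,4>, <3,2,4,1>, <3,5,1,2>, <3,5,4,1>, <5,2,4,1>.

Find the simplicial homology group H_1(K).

H_1 = 0.

K has 5 vertices, 10 edges, 10 triangles, 5 3-simplices.
rank ∂_1 = 4, rank ∂_2 = 6 ⇒ b_1 = 10 − 4 − 6 = 0; all invariant factors of ∂_2 are 1 so no torsion. So H_1 ≅ 0.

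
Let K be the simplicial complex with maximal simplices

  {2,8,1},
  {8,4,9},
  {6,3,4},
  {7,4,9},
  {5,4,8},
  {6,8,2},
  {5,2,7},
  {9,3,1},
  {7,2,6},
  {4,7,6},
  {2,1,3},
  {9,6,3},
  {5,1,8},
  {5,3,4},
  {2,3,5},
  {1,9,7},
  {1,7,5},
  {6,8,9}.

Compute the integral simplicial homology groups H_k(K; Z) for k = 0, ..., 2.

Fix the vertex order 1 < 2 < 3 < 4 < 5 < 6 < 7 < 8 < 9 and write every simplex with vertices in increasing order. Then dim K = 2 and the simplices of K are:

  0-simplices (9): [1], [2], [3], [4], [5], [6], [7], [8], [9]
  1-simplices (27): (27 of them)
  2-simplices (18): [1,2,3], [1,2,8], [1,3,9], [1,5,7], [1,5,8], [1,7,9], [2,3,5], [2,5,7], [2,6,7], [2,6,8], [3,4,5], [3,4,6], [3,6,9], [4,5,8], [4,6,7], [4,7,9], [4,8,9], [6,8,9]

Hence C_0 ≅ Z^9, C_1 ≅ Z^27, C_2 ≅ Z^18.

∂_1: C_1 → C_0 maps an edge to its endpoints' difference, ∂[p,q] = q − p.
This gives a 9×27 integer matrix of rank 8; reducing to Smith normal form yields diagonal entries (1,1,1,1,1,1,1,1).

Boundary ∂_2: C_2 → C_1 sends each 2-simplex [p,q,r] to [q,r] − [p,r] + [p,q]. For instance
  ∂[1,3,9] = [3,9] − [1,9] + [1,3],
  ∂[4,5,8] = [5,8] − [4,8] + [4,5].
The 27×18 boundary matrix has rank 18 and Smith normal form diag(1,1,1,1,1,1,1,1,1,1,1,1,1,1,1,1,1,2).

Reading off H_k = ker ∂_k / im ∂_{k+1}:

  H_0: rank C_0 − rank ∂_1 = 9 − 8 = 1, and the invariant factors of ∂_1 are all 1, so H_0 ≅ Z.
  H_1: rank ker ∂_1 − rank ∂_2 = (27 − 8) − 18 = 1, and ∂_2 has invariant factor 2 > 1, so H_1 ≅ Z ⊕ Z/2.
  H_2: rank ker ∂_2 − rank ∂_3 = (18 − 18) − 0 = 0, and there is no ∂_3, so H_2 ≅ 0.

As a check, the Euler characteristic is 9 − 27 + 18 = 0, which agrees with 1 − 1 + 0 = 0.
(K is a triangulation of the Klein bottle.)

H_0 = Z,  H_1 = Z ⊕ Z/2,  H_2 = 0.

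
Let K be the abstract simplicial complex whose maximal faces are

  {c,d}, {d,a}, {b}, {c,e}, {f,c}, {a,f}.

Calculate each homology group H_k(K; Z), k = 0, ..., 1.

H_0 ≅ Z^2,  H_1 ≅ Z.

Take the total order a < b < c < d < e < f on the vertex set. Then K (dimension 1) consists of the simplices:

  0-simplices (6): a, b, c, d, e, f
  1-simplices (5): ad, af, cd, ce, cf

Hence C_0 ≅ Z^6, C_1 ≅ Z^5.

∂_1: C_1 → C_0 sends each edge [p,q] (with p < q) to q − p.
This gives a 6×5 integer matrix of rank 4; reducing to Smith normal form yields diagonal entries (1,1,1,1).

Now H_k = ker ∂_k / im ∂_{k+1}, so:

  H_0: rank C_0 − rank ∂_1 = 6 − 4 = 2, and the invariant factors of ∂_1 are all 1, so H_0 ≅ Z^2.
  H_1: rank ker ∂_1 − rank ∂_2 = (5 − 4) − 0 = 1, and there is no ∂_2, so H_1 ≅ Z.

As a check, the Euler characteristic is 6 − 5 = 1, which agrees with 2 − 1 = 1.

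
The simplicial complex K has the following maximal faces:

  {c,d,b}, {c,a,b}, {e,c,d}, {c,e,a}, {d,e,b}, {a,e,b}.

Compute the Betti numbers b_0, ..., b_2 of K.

b_0 = 1, b_1 = 0, b_2 = 1.

Fix the vertex order a < b < c < d < e and write every simplex with vertices in increasing order. Then dim K = 2 and the simplices of K are:

  0-simplices (5): a, b, c, d, e
  1-simplices (9): ab, ac, ae, bc, bd, be, cd, ce, de
  2-simplices (6): abc, abe, ace, bcd, bde, cde

Hence C_0 ≅ Z^5, C_1 ≅ Z^9, C_2 ≅ Z^6.

∂_1: C_1 → C_0 is given by ∂[p,q] = [q] − [p]. For instance
  ∂be = e − b.
As a 5×9 matrix over Z this has rank 4, with invariant factors (1,1,1,1).

Boundary ∂_2: C_2 → C_1 maps a triangle to the signed sum of its edges. For instance
  ∂abe = be − ae + ab,
  ∂ace = ce − ae + ac.
As a 9×6 matrix over Z this has rank 5, with invariant factors (1,1,1,1,1).

Computing H_k = (kernel of ∂_k) / (image of ∂_{k+1}):

  H_0: rank C_0 − rank ∂_1 = 5 − 4 = 1, and the invariant factors of ∂_1 are all 1, so H_0 ≅ Z.
  H_1: rank ker ∂_1 − rank ∂_2 = (9 − 4) − 5 = 0, and the invariant factors of ∂_2 are all 1, so H_1 ≅ 0.
  H_2: rank ker ∂_2 − rank ∂_3 = (6 − 5) − 0 = 1, and there is no ∂_3, so H_2 ≅ Z.

As a check, the Euler characteristic is 5 − 9 + 6 = 2, which agrees with 1 − 0 + 1 = 2.
(K is a triangulation of the 2-sphere S^2.)

Hence the Betti numbers are b_0 = 1, b_1 = 0, b_2 = 1.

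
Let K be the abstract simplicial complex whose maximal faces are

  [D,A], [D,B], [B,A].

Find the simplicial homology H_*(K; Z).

H_0 ≅ Z,  H_1 ≅ Z.

Fix the vertex order A < B < D and write every simplex with vertices in increasing order. Then dim K = 1 and the simplices of K are:

  0-simplices (3): A, B, D
  1-simplices (3): AB, AD, BD

so the chain groups are C_0 ≅ Z^3, C_1 ≅ Z^3.

Boundary ∂_1: C_1 → C_0 maps an edge to its endpoints' difference, ∂[p,q] = q − p. For instance
  ∂BD = D − B.
The 3×3 boundary matrix has rank 2 and Smith normal form diag(1,1).

Computing H_k = (kernel of ∂_k) / (image of ∂_{k+1}):

  H_0: rank C_0 − rank ∂_1 = 3 − 2 = 1, and the invariant factors of ∂_1 are all 1, so H_0 ≅ Z.
  H_1: rank ker ∂_1 − rank ∂_2 = (3 − 2) − 0 = 1, and there is no ∂_2, so H_1 ≅ Z.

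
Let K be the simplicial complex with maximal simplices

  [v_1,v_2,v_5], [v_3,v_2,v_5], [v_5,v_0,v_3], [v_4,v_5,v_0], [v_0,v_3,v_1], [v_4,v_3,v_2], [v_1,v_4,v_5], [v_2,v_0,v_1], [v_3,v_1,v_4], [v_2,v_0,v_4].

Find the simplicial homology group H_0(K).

Fix the vertex order v_0 < v_1 < v_2 < v_3 < v_4 < v_5 and write every simplex with vertices in increasing order. Then dim K = 2 and the simplices of K are:

  0-simplices (6): [v_0], [v_1], [v_2], [v_3], [v_4], [v_5]
  1-simplices (15): (15 of them)
  2-simplices (10): [v_0,v_1,v_2], [v_0,v_1,v_3], [v_0,v_2,v_4], [v_0,v_3,v_5], [v_0,v_4,v_5], [v_1,v_2,v_5], [v_1,v_3,v_4], [v_1,v_4,v_5], [v_2,v_3,v_4], [v_2,v_3,v_5]

so the chain groups are C_0 ≅ Z^6, C_1 ≅ Z^15, C_2 ≅ Z^10.

∂_1: C_1 → C_0 maps an edge to its endpoints' difference, ∂[p,q] = q − p. For instance
  ∂[v_0,v_3] = [v_3] − [v_0].
The 6×15 boundary matrix has rank 5 and Smith normal form diag(1,1,1,1,1).

The boundary map ∂_2: C_2 → C_1 acts by ∂[p,q,r] = [q,r] − [p,r] + [p,q]. For instance
  ∂[v_0,v_1,v_2] = [v_1,v_2] − [v_0,v_2] + [v_0,v_1],
  ∂[v_2,v_3,v_4] = [v_3,v_4] − [v_2,v_4] + [v_2,v_3].
The 15×10 boundary matrix has rank 10 and Smith normal form diag(1,1,1,1,1,1,1,1,1,2).

Reading off H_k = ker ∂_k / im ∂_{k+1}:

  H_0: rank C_0 − rank ∂_1 = 6 − 5 = 1, and the invariant factors of ∂_1 are all 1, so H_0 = Z.

H_0 = Z.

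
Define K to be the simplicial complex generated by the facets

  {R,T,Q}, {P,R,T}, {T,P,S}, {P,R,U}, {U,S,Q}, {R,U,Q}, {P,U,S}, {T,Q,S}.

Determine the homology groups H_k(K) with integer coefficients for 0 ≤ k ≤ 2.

Fix the vertex order P < Q < R < S < T < U and write every simplex with vertices in increasing order. Then dim K = 2 and the simplices of K are:

  0-simplices (6): P, Q, R, S, T, U
  1-simplices (12): PR, PS, PT, PU, QR, QS, QT, QU, RT, RU, ST, SU
  2-simplices (8): PRT, PRU, PST, PSU, QRT, QRU, QST, QSU

Hence C_0 ≅ Z^6, C_1 ≅ Z^12, C_2 ≅ Z^8.

The boundary map ∂_1: C_1 → C_0 is given by ∂[p,q] = [q] − [p]. For instance
  ∂RU = U − R.
As a 6×12 matrix over Z this has rank 5, with invariant factors (1,1,1,1,1).

∂_2: C_2 → C_1 acts by ∂[p,q,r] = [q,r] − [p,r] + [p,q]. For instance
  ∂PRU = RU − PU + PR,
  ∂QSU = SU − QU + QS.
As a 12×8 matrix over Z this has rank 7, with invariant factors (1,1,1,1,1,1,1).

Reading off H_k = ker ∂_k / im ∂_{k+1}:

  H_0: rank C_0 − rank ∂_1 = 6 − 5 = 1, and the invariant factors of ∂_1 are all 1, so H_0 = Z.
  H_1: rank ker ∂_1 − rank ∂_2 = (12 − 5) − 7 = 0, and the invariant factors of ∂_2 are all 1, so H_1 = 0.
  H_2: rank ker ∂_2 − rank ∂_3 = (8 − 7) − 0 = 1, and there is no ∂_3, so H_2 = Z.

(K is a triangulation of the 2-sphere S^2.)

H_0 = Z,  H_1 = 0,  H_2 = Z.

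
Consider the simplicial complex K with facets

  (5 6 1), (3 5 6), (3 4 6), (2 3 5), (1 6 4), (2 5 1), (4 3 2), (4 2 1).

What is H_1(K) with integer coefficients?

H_1 ≅ 0.

Take the total order 1 < 2 < 3 < 4 < 5 < 6 on the vertex set. Then K (dimension 2) consists of the simplices:

  0-simplices (6): [1], [2], [3], [4], [5], [6]
  1-simplices (12): [1,2], [1,4], [1,5], [1,6], [2,3], [2,4], [2,5], [3,4], [3,5], [3,6], [4,6], [5,6]
  2-simplices (8): [1,2,4], [1,2,5], [1,4,6], [1,5,6], [2,3,4], [2,3,5], [3,4,6], [3,5,6]

so the chain groups are C_0 ≅ Z^6, C_1 ≅ Z^12, C_2 ≅ Z^8.

∂_1: C_1 → C_0 sends each edge [p,q] (with p < q) to q − p.
This gives a 6×12 integer matrix of rank 5; reducing to Smith normal form yields diagonal entries (1,1,1,1,1).

The boundary map ∂_2: C_2 → C_1 maps a triangle to the signed sum of its edges. For instance
  ∂[1,5,6] = [5,6] − [1,6] + [1,5],
  ∂[3,5,6] = [5,6] − [3,6] + [3,5].
The resulting 12×8 matrix has rank 7, and its Smith normal form has invariant factors (1,1,1,1,1,1,1).

Reading off H_k = ker ∂_k / im ∂_{k+1}:

  H_1: rank ker ∂_1 − rank ∂_2 = (12 − 5) − 7 = 0, and the invariant factors of ∂_2 are all 1, so H_1 = 0.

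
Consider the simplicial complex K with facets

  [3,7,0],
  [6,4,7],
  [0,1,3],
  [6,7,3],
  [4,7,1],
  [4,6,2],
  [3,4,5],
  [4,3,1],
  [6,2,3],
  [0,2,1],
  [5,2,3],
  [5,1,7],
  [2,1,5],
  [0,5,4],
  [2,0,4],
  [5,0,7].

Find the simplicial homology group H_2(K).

H_2 ≅ Z.

Order the vertices as 0 < 1 < 2 < 3 < 4 < 5 < 6 < 7. Listing each simplex with vertices in this order, K has dimension 2 with simplices:

  0-simplices (8): [0], [1], [2], [3], [4], [5], [6], [7]
  1-simplices (24): (24 of them)
  2-simplices (16): [0,1,2], [0,1,3], [0,2,4], [0,3,7], [0,4,5], [0,5,7], [1,2,5], [1,3,4], [1,4,7], [1,5,7], [2,3,5], [2,3,6], [2,4,6], [3,4,5], [3,6,7], [4,6,7]

giving chain groups C_0 ≅ Z^8, C_1 ≅ Z^24, C_2 ≅ Z^16.

∂_1: C_1 → C_0 sends each edge [p,q] (with p < q) to q − p. For instance
  ∂[0,3] = [3] − [0].
This gives a 8×24 integer matrix of rank 7; reducing to Smith normal form yields diagonal entries (1,1,1,1,1,1,1).

Boundary ∂_2: C_2 → C_1 maps a triangle to the signed sum of its edges. For instance
  ∂[0,3,7] = [3,7] − [0,7] + [0,3],
  ∂[1,4,7] = [4,7] − [1,7] + [1,4].
As a 24×16 matrix over Z this has rank 15, with invariant factors (1,1,1,1,1,1,1,1,1,1,1,1,1,1,1).

From H_k ≅ ker(∂_k) / im(∂_{k+1}) we obtain:

  H_2: rank ker ∂_2 − rank ∂_3 = (16 − 15) − 0 = 1, and there is no ∂_3, so H_2 ≅ Z.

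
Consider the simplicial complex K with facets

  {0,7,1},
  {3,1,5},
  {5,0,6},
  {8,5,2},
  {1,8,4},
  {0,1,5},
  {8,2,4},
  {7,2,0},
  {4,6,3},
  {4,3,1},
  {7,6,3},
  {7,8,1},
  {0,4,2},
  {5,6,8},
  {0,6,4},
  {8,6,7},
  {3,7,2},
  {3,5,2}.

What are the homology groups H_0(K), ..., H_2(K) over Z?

K has 9 vertices, 27 edges, 18 triangles.
rank ∂_0 = 0, rank ∂_1 = 8 ⇒ b_0 = 9 − 0 − 8 = 1; all invariant factors of ∂_1 are 1 so no torsion. So H_0 = Z.
rank ∂_1 = 8, rank ∂_2 = 17 ⇒ b_1 = 27 − 8 − 17 = 2; all invariant factors of ∂_2 are 1 so no torsion. So H_1 = Z^2.
rank ∂_2 = 17, rank ∂_3 = 0 ⇒ b_2 = 18 − 17 − 0 = 1. So H_2 = Z.

H_0 ≅ Z,  H_1 ≅ Z^2,  H_2 ≅ Z.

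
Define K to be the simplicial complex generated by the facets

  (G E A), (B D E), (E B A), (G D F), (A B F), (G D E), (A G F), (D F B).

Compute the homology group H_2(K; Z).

H_2 = Z.

Order the vertices as A < B < D < E < F < G. Listing each simplex with vertices in this order, K has dimension 2 with simplices:

  0-simplices (6): A, B, D, E, F, G
  1-simplices (12): AB, AE, AF, AG, BD, BE, BF, DE, DF, DG, EG, FG
  2-simplices (8): ABE, ABF, AEG, AFG, BDE, BDF, DEG, DFG

Hence C_0 ≅ Z^6, C_1 ≅ Z^12, C_2 ≅ Z^8.

∂_1: C_1 → C_0 sends each edge [p,q] (with p < q) to q − p. For instance
  ∂AF = F − A.
The 6×12 boundary matrix has rank 5 and Smith normal form diag(1,1,1,1,1).

∂_2: C_2 → C_1 sends each 2-simplex [p,q,r] to [q,r] − [p,r] + [p,q]. For instance
  ∂BDF = DF − BF + BD,
  ∂BDE = DE − BE + BD.
The resulting 12×8 matrix has rank 7, and its Smith normal form has invariant factors (1,1,1,1,1,1,1).

Computing H_k = (kernel of ∂_k) / (image of ∂_{k+1}):

  H_2: rank ker ∂_2 − rank ∂_3 = (8 − 7) − 0 = 1, and there is no ∂_3, so H_2 = Z.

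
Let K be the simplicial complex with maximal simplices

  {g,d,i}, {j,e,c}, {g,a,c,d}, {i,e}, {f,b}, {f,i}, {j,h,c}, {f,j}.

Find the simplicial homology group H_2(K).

We work with the vertex ordering a < b < c < d < e < f < g < h < i < j. The simplices of K, each written with vertices in increasing order, are:

  0-simplices (10): a, b, c, d, e, f, g, h, i, j
  1-simplices (17): ac, ad, ag, bf, cd, ce, cg, ch, cj, dg, di, ei, ej, fi, fj, gi, hj
  2-simplices (7): acd, acg, adg, cdg, cej, chj, dgi
  3-simplices (1): acdg

Hence C_0 ≅ Z^10, C_1 ≅ Z^17, C_2 ≅ Z^7, C_3 ≅ Z^1.

Boundary ∂_1: C_1 → C_0 maps an edge to its endpoints' difference, ∂[p,q] = q − p. For instance
  ∂gi = i − g.
This gives a 10×17 integer matrix of rank 9; reducing to Smith normal form yields diagonal entries (1,1,1,1,1,1,1,1,1).

The boundary map ∂_2: C_2 → C_1 maps a triangle to the signed sum of its edges. For instance
  ∂cej = ej − cj + ce,
  ∂cdg = dg − cg + cd.
The 17×7 boundary matrix has rank 6 and Smith normal form diag(1,1,1,1,1,1).

∂_3: C_3 → C_2 sends each 3-simplex σ to the alternating sum Σ_i (−1)^i (σ with its i-th vertex removed). For instance
  ∂acdg = cdg − adg + acg − acd.
As a 7×1 matrix over Z this has rank 1, with invariant factors (1).

Reading off H_k = ker ∂_k / im ∂_{k+1}:

  H_2: rank ker ∂_2 − rank ∂_3 = (7 − 6) − 1 = 0, and the invariant factors of ∂_3 are all 1, so H_2 = 0.

H_2 ≅ 0.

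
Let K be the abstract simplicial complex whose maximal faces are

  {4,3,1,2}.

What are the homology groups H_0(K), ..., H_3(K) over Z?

H_0 ≅ Z,  H_1 = 0,  H_2 = 0,  H_3 = 0.

Take the total order 1 < 2 < 3 < 4 on the vertex set. Then K (dimension 3) consists of the simplices:

  0-simplices (4): [1], [2], [3], [4]
  1-simplices (6): [1,2], [1,3], [1,4], [2,3], [2,4], [3,4]
  2-simplices (4): [1,2,3], [1,2,4], [1,3,4], [2,3,4]
  3-simplices (1): [1,2,3,4]

Hence C_0 ≅ Z^4, C_1 ≅ Z^6, C_2 ≅ Z^4, C_3 ≅ Z^1.

The boundary map ∂_1: C_1 → C_0 maps an edge to its endpoints' difference, ∂[p,q] = q − p.
The 4×6 boundary matrix has rank 3 and Smith normal form diag(1,1,1).

The boundary map ∂_2: C_2 → C_1 sends each 2-simplex [p,q,r] to [q,r] − [p,r] + [p,q]. For instance
  ∂[1,2,4] = [2,4] − [1,4] + [1,2],
  ∂[2,3,4] = [3,4] − [2,4] + [2,3].
The resulting 6×4 matrix has rank 3, and its Smith normal form has invariant factors (1,1,1).

The boundary map ∂_3: C_3 → C_2 sends each 3-simplex σ to the alternating sum Σ_i (−1)^i (σ with its i-th vertex removed). For instance
  ∂[1,2,3,4] = [2,3,4] − [1,3,4] + [1,2,4] − [1,2,3].
This gives a 4×1 integer matrix of rank 1; reducing to Smith normal form yields diagonal entries (1).

Reading off H_k = ker ∂_k / im ∂_{k+1}:

  H_0: rank C_0 − rank ∂_1 = 4 − 3 = 1, and the invariant factors of ∂_1 are all 1, so H_0 ≅ Z.
  H_1: rank ker ∂_1 − rank ∂_2 = (6 − 3) − 3 = 0, and the invariant factors of ∂_2 are all 1, so H_1 ≅ 0.
  H_2: rank ker ∂_2 − rank ∂_3 = (4 − 3) − 1 = 0, and the invariant factors of ∂_3 are all 1, so H_2 ≅ 0.
  H_3: rank ker ∂_3 − rank ∂_4 = (1 − 1) − 0 = 0, and there is no ∂_4, so H_3 ≅ 0.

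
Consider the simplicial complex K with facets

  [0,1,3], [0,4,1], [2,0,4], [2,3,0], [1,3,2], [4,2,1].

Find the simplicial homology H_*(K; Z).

Fix the vertex order 0 < 1 < 2 < 3 < 4 and write every simplex with vertices in increasing order. Then dim K = 2 and the simplices of K are:

  0-simplices (5): [0], [1], [2], [3], [4]
  1-simplices (9): [0,1], [0,2], [0,3], [0,4], [1,2], [1,3], [1,4], [2,3], [2,4]
  2-simplices (6): [0,1,3], [0,1,4], [0,2,3], [0,2,4], [1,2,3], [1,2,4]

Hence C_0 ≅ Z^5, C_1 ≅ Z^9, C_2 ≅ Z^6.

The boundary map ∂_1: C_1 → C_0 maps an edge to its endpoints' difference, ∂[p,q] = q − p. For instance
  ∂[2,4] = [4] − [2].
This gives a 5×9 integer matrix of rank 4; reducing to Smith normal form yields diagonal entries (1,1,1,1).

The boundary map ∂_2: C_2 → C_1 maps a triangle to the signed sum of its edges. For instance
  ∂[0,1,4] = [1,4] − [0,4] + [0,1],
  ∂[0,2,4] = [2,4] − [0,4] + [0,2].
As a 9×6 matrix over Z this has rank 5, with invariant factors (1,1,1,1,1).

From H_k ≅ ker(∂_k) / im(∂_{k+1}) we obtain:

  H_0: rank C_0 − rank ∂_1 = 5 − 4 = 1, and the invariant factors of ∂_1 are all 1, so H_0 ≅ Z.
  H_1: rank ker ∂_1 − rank ∂_2 = (9 − 4) − 5 = 0, and the invariant factors of ∂_2 are all 1, so H_1 ≅ 0.
  H_2: rank ker ∂_2 − rank ∂_3 = (6 − 5) − 0 = 1, and there is no ∂_3, so H_2 ≅ Z.

H_0 = Z,  H_1 = 0,  H_2 = Z.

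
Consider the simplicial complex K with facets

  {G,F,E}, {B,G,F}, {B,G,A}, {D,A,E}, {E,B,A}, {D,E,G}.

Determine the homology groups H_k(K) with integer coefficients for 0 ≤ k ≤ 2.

Take the total order A < B < D < E < F < G on the vertex set. Then K (dimension 2) consists of the simplices:

  0-simplices (6): A, B, D, E, F, G
  1-simplices (12): AB, AD, AE, AG, BE, BF, BG, DE, DG, EF, EG, FG
  2-simplices (6): ABE, ABG, ADE, BFG, DEG, EFG

giving chain groups C_0 ≅ Z^6, C_1 ≅ Z^12, C_2 ≅ Z^6.

∂_1: C_1 → C_0 maps an edge to its endpoints' difference, ∂[p,q] = q − p. For instance
  ∂AG = G − A.
This gives a 6×12 integer matrix of rank 5; reducing to Smith normal form yields diagonal entries (1,1,1,1,1).

The boundary map ∂_2: C_2 → C_1 sends each 2-simplex [p,q,r] to [q,r] − [p,r] + [p,q]. For instance
  ∂EFG = FG − EG + EF,
  ∂ADE = DE − AE + AD.
This gives a 12×6 integer matrix of rank 6; reducing to Smith normal form yields diagonal entries (1,1,1,1,1,1).

Now H_k = ker ∂_k / im ∂_{k+1}, so:

  H_0: rank C_0 − rank ∂_1 = 6 − 5 = 1, and the invariant factors of ∂_1 are all 1, so H_0 ≅ Z.
  H_1: rank ker ∂_1 − rank ∂_2 = (12 − 5) − 6 = 1, and the invariant factors of ∂_2 are all 1, so H_1 ≅ Z.
  H_2: rank ker ∂_2 − rank ∂_3 = (6 − 6) − 0 = 0, and there is no ∂_3, so H_2 ≅ 0.

(K is a triangulation of the cylinder S^1 x I.)

H_0 ≅ Z,  H_1 ≅ Z,  H_2 = 0.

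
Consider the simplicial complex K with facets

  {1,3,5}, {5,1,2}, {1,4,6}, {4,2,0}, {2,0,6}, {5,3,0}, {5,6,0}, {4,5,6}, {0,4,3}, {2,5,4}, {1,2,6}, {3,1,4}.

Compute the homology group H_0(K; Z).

H_0 = Z.

Order the vertices as 0 < 1 < 2 < 3 < 4 < 5 < 6. Listing each simplex with vertices in this order, K has dimension 2 with simplices:

  0-simplices (7): [0], [1], [2], [3], [4], [5], [6]
  1-simplices (18): [0,2], [0,3], [0,4], [0,5], [0,6], [1,2], [1,3], [1,4], [1,5], [1,6], [2,4], [2,5], [2,6], [3,4], [3,5], [4,5], [4,6], [5,6]
  2-simplices (12): [0,2,4], [0,2,6], [0,3,4], [0,3,5], [0,5,6], [1,2,5], [1,2,6], [1,3,4], [1,3,5], [1,4,6], [2,4,5], [4,5,6]

Hence C_0 ≅ Z^7, C_1 ≅ Z^18, C_2 ≅ Z^12.

∂_1: C_1 → C_0 sends each edge [p,q] (with p < q) to q − p.
The resulting 7×18 matrix has rank 6, and its Smith normal form has invariant factors (1,1,1,1,1,1).

Boundary ∂_2: C_2 → C_1 sends each 2-simplex [p,q,r] to [q,r] − [p,r] + [p,q]. For instance
  ∂[1,2,6] = [2,6] − [1,6] + [1,2],
  ∂[1,4,6] = [4,6] − [1,6] + [1,4].
This gives a 18×12 integer matrix of rank 12; reducing to Smith normal form yields diagonal entries (1,1,1,1,1,1,1,1,1,1,1,2).

Computing H_k = (kernel of ∂_k) / (image of ∂_{k+1}):

  H_0: rank C_0 − rank ∂_1 = 7 − 6 = 1, and the invariant factors of ∂_1 are all 1, so H_0 ≅ Z.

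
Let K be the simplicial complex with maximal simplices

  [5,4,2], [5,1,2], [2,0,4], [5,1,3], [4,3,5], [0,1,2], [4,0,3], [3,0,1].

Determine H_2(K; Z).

H_2 ≅ Z.

Order the vertices as 0 < 1 < 2 < 3 < 4 < 5. Listing each simplex with vertices in this order, K has dimension 2 with simplices:

  0-simplices (6): [0], [1], [2], [3], [4], [5]
  1-simplices (12): [0,1], [0,2], [0,3], [0,4], [1,2], [1,3], [1,5], [2,4], [2,5], [3,4], [3,5], [4,5]
  2-simplices (8): [0,1,2], [0,1,3], [0,2,4], [0,3,4], [1,2,5], [1,3,5], [2,4,5], [3,4,5]

so the chain groups are C_0 ≅ Z^6, C_1 ≅ Z^12, C_2 ≅ Z^8.

Boundary ∂_1: C_1 → C_0 is given by ∂[p,q] = [q] − [p]. For instance
  ∂[0,1] = [1] − [0].
As a 6×12 matrix over Z this has rank 5, with invariant factors (1,1,1,1,1).

The boundary map ∂_2: C_2 → C_1 sends each 2-simplex [p,q,r] to [q,r] − [p,r] + [p,q]. For instance
  ∂[1,2,5] = [2,5] − [1,5] + [1,2],
  ∂[2,4,5] = [4,5] − [2,5] + [2,4].
As a 12×8 matrix over Z this has rank 7, with invariant factors (1,1,1,1,1,1,1).

From H_k ≅ ker(∂_k) / im(∂_{k+1}) we obtain:

  H_2: rank ker ∂_2 − rank ∂_3 = (8 − 7) − 0 = 1, and there is no ∂_3, so H_2 ≅ Z.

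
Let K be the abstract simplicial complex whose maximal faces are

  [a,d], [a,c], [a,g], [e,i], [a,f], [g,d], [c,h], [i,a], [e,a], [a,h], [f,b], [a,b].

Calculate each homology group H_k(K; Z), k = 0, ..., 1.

Take the total order a < b < c < d < e < f < g < h < i on the vertex set. Then K (dimension 1) consists of the simplices:

  0-simplices (9): a, b, c, d, e, f, g, h, i
  1-simplices (12): ab, ac, ad, ae, af, ag, ah, ai, bf, ch, dg, ei

so the chain groups are C_0 ≅ Z^9, C_1 ≅ Z^12.

∂_1: C_1 → C_0 is given by ∂[p,q] = [q] − [p].
The resulting 9×12 matrix has rank 8, and its Smith normal form has invariant factors (1,1,1,1,1,1,1,1).

Reading off H_k = ker ∂_k / im ∂_{k+1}:

  H_0: rank C_0 − rank ∂_1 = 9 − 8 = 1, and the invariant factors of ∂_1 are all 1, so H_0 ≅ Z.
  H_1: rank ker ∂_1 − rank ∂_2 = (12 − 8) − 0 = 4, and there is no ∂_2, so H_1 ≅ Z^4.

As a check, the Euler characteristic is 9 − 12 = -3, which agrees with 1 − 4 = -3.

H_0 ≅ Z,  H_1 ≅ Z^4.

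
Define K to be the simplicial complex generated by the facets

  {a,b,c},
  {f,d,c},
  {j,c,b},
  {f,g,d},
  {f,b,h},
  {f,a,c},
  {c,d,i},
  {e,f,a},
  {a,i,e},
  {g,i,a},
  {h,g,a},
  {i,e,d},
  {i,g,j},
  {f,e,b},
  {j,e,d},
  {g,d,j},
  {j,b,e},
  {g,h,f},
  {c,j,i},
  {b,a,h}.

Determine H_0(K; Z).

K has 10 vertices, 30 edges, 20 triangles.
rank ∂_0 = 0, rank ∂_1 = 9 ⇒ b_0 = 10 − 0 − 9 = 1; all invariant factors of ∂_1 are 1 so no torsion. So H_0 = Z.

H_0 = Z.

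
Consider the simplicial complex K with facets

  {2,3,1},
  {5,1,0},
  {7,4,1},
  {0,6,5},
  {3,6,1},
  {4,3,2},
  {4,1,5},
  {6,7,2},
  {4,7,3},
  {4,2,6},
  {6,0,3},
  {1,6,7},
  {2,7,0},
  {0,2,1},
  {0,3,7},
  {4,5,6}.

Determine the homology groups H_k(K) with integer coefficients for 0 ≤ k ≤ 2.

We work with the vertex ordering 0 < 1 < 2 < 3 < 4 < 5 < 6 < 7. The simplices of K, each written with vertices in increasing order, are:

  0-simplices (8): [0], [1], [2], [3], [4], [5], [6], [7]
  1-simplices (24): (24 of them)
  2-simplices (16): [0,1,2], [0,1,5], [0,2,7], [0,3,6], [0,3,7], [0,5,6], [1,2,3], [1,3,6], [1,4,5], [1,4,7], [1,6,7], [2,3,4], [2,4,6], [2,6,7], [3,4,7], [4,5,6]

so the chain groups are C_0 ≅ Z^8, C_1 ≅ Z^24, C_2 ≅ Z^16.

∂_1: C_1 → C_0 is given by ∂[p,q] = [q] − [p].
The resulting 8×24 matrix has rank 7, and its Smith normal form has invariant factors (1,1,1,1,1,1,1).

The boundary map ∂_2: C_2 → C_1 sends each 2-simplex [p,q,r] to [q,r] − [p,r] + [p,q]. For instance
  ∂[3,4,7] = [4,7] − [3,7] + [3,4],
  ∂[1,4,7] = [4,7] − [1,7] + [1,4].
This gives a 24×16 integer matrix of rank 15; reducing to Smith normal form yields diagonal entries (1,1,1,1,1,1,1,1,1,1,1,1,1,1,1).

Reading off H_k = ker ∂_k / im ∂_{k+1}:

  H_0: rank C_0 − rank ∂_1 = 8 − 7 = 1, and the invariant factors of ∂_1 are all 1, so H_0 = Z.
  H_1: rank ker ∂_1 − rank ∂_2 = (24 − 7) − 15 = 2, and the invariant factors of ∂_2 are all 1, so H_1 = Z^2.
  H_2: rank ker ∂_2 − rank ∂_3 = (16 − 15) − 0 = 1, and there is no ∂_3, so H_2 = Z.

As a check, the Euler characteristic is 8 − 24 + 16 = 0, which agrees with 1 − 2 + 1 = 0.

H_0 = Z,  H_1 = Z^2,  H_2 = Z.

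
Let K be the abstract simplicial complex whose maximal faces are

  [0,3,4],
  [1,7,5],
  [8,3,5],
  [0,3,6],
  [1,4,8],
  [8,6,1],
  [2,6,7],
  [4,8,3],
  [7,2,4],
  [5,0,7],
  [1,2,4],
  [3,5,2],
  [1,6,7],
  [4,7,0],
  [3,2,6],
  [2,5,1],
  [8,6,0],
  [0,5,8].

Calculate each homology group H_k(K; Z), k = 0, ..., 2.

Fix the vertex order 0 < 1 < 2 < 3 < 4 < 5 < 6 < 7 < 8 and write every simplex with vertices in increasing order. Then dim K = 2 and the simplices of K are:

  0-simplices (9): [0], [1], [2], [3], [4], [5], [6], [7], [8]
  1-simplices (27): (27 of them)
  2-simplices (18): [0,3,4], [0,3,6], [0,4,7], [0,5,7], [0,5,8], [0,6,8], [1,2,4], [1,2,5], [1,4,8], [1,5,7], [1,6,7], [1,6,8], [2,3,5], [2,3,6], [2,4,7], [2,6,7], [3,4,8], [3,5,8]

Hence C_0 ≅ Z^9, C_1 ≅ Z^27, C_2 ≅ Z^18.

Boundary ∂_1: C_1 → C_0 sends each edge [p,q] (with p < q) to q − p. For instance
  ∂[3,8] = [8] − [3].
The 9×27 boundary matrix has rank 8 and Smith normal form diag(1,1,1,1,1,1,1,1).

∂_2: C_2 → C_1 maps a triangle to the signed sum of its edges. For instance
  ∂[0,5,8] = [5,8] − [0,8] + [0,5],
  ∂[1,6,8] = [6,8] − [1,8] + [1,6].
As a 27×18 matrix over Z this has rank 18, with invariant factors (1,1,1,1,1,1,1,1,1,1,1,1,1,1,1,1,1,2).

Reading off H_k = ker ∂_k / im ∂_{k+1}:

  H_0: rank C_0 − rank ∂_1 = 9 − 8 = 1, and the invariant factors of ∂_1 are all 1, so H_0 = Z.
  H_1: rank ker ∂_1 − rank ∂_2 = (27 − 8) − 18 = 1, and ∂_2 has invariant factor 2 > 1, so H_1 = Z × Z/2.
  H_2: rank ker ∂_2 − rank ∂_3 = (18 − 18) − 0 = 0, and there is no ∂_3, so H_2 = 0.

H_0 = Z,  H_1 = Z × Z/2,  H_2 = 0.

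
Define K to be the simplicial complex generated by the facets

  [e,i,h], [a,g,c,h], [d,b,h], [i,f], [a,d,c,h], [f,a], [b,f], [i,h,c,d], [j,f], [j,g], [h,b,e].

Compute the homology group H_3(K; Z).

Take the total order a < b < c < d < e < f < g < h < i < j on the vertex set. Then K (dimension 3) consists of the simplices:

  0-simplices (10): a, b, c, d, e, f, g, h, i, j
  1-simplices (22): ac, ad, af, ag, ah, bd, be, bf, bh, cd, cg, ch, ci, dh, di, eh, ei, fi, fj, gh, gj, hi
  2-simplices (13): acd, acg, ach, adh, agh, bdh, beh, cdh, cdi, cgh, chi, dhi, ehi
  3-simplices (3): acdh, acgh, cdhi

so the chain groups are C_0 ≅ Z^10, C_1 ≅ Z^22, C_2 ≅ Z^13, C_3 ≅ Z^3.

The boundary map ∂_1: C_1 → C_0 maps an edge to its endpoints' difference, ∂[p,q] = q − p. For instance
  ∂ac = c − a.
The 10×22 boundary matrix has rank 9 and Smith normal form diag(1,1,1,1,1,1,1,1,1).

∂_2: C_2 → C_1 maps a triangle to the signed sum of its edges. For instance
  ∂cdi = di − ci + cd,
  ∂acd = cd − ad + ac.
This gives a 22×13 integer matrix of rank 10; reducing to Smith normal form yields diagonal entries (1,1,1,1,1,1,1,1,1,1).

∂_3: C_3 → C_2 sends each 3-simplex σ to the alternating sum Σ_i (−1)^i (σ with its i-th vertex removed). For instance
  ∂acdh = cdh − adh + ach − acd,
  ∂acgh = cgh − agh + ach − acg.
The resulting 13×3 matrix has rank 3, and its Smith normal form has invariant factors (1,1,1).

From H_k ≅ ker(∂_k) / im(∂_{k+1}) we obtain:

  H_3: rank ker ∂_3 − rank ∂_4 = (3 − 3) − 0 = 0, and there is no ∂_4, so H_3 ≅ 0.

H_3 ≅ 0.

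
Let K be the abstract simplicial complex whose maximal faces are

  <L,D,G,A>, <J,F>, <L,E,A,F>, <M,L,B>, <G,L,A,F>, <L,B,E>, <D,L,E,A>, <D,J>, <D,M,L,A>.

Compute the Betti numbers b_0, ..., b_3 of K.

b_0 = 1, b_1 = 1, b_2 = 0, b_3 = 0.

Order the vertices as A < B < D < E < F < G < J < L < M. Listing each simplex with vertices in this order, K has dimension 3 with simplices:

  0-simplices (9): A, B, D, E, F, G, J, L, M
  1-simplices (21): AD, AE, AF, AG, AL, AM, BE, BL, BM, DE, DG, DJ, DL, DM, EF, EL, FG, FJ, FL, GL, LM
  2-simplices (17): ADE, ADG, ADL, ADM, AEF, AEL, AFG, AFL, AGL, ALM, BEL, BLM, DEL, DGL, DLM, EFL, FGL
  3-simplices (5): ADEL, ADGL, ADLM, AEFL, AFGL

giving chain groups C_0 ≅ Z^9, C_1 ≅ Z^21, C_2 ≅ Z^17, C_3 ≅ Z^5.

Boundary ∂_1: C_1 → C_0 maps an edge to its endpoints' difference, ∂[p,q] = q − p. For instance
  ∂BL = L − B.
This gives a 9×21 integer matrix of rank 8; reducing to Smith normal form yields diagonal entries (1,1,1,1,1,1,1,1).

Boundary ∂_2: C_2 → C_1 maps a triangle to the signed sum of its edges. For instance
  ∂ADG = DG − AG + AD,
  ∂ALM = LM − AM + AL.
This gives a 21×17 integer matrix of rank 12; reducing to Smith normal form yields diagonal entries (1,1,1,1,1,1,1,1,1,1,1,1).

The boundary map ∂_3: C_3 → C_2 sends each 3-simplex σ to the alternating sum Σ_i (−1)^i (σ with its i-th vertex removed). For instance
  ∂ADEL = DEL − AEL + ADL − ADE,
  ∂ADGL = DGL − AGL + ADL − ADG.
As a 17×5 matrix over Z this has rank 5, with invariant factors (1,1,1,1,1).

Reading off H_k = ker ∂_k / im ∂_{k+1}:

  H_0: rank C_0 − rank ∂_1 = 9 − 8 = 1, and the invariant factors of ∂_1 are all 1, so H_0 = Z.
  H_1: rank ker ∂_1 − rank ∂_2 = (21 − 8) − 12 = 1, and the invariant factors of ∂_2 are all 1, so H_1 = Z.
  H_2: rank ker ∂_2 − rank ∂_3 = (17 − 12) − 5 = 0, and the invariant factors of ∂_3 are all 1, so H_2 = 0.
  H_3: rank ker ∂_3 − rank ∂_4 = (5 − 5) − 0 = 0, and there is no ∂_4, so H_3 = 0.

As a check, the Euler characteristic is 9 − 21 + 17 − 5 = 0, which agrees with 1 − 1 + 0 − 0 = 0.

Hence the Betti numbers are b_0 = 1, b_1 = 1, b_2 = 0, b_3 = 0.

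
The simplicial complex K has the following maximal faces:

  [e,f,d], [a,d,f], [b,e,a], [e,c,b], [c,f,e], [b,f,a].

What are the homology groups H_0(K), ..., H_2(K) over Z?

H_0 ≅ Z,  H_1 ≅ Z,  H_2 = 0.

K has 6 vertices, 12 edges, 6 triangles.
rank ∂_0 = 0, rank ∂_1 = 5 ⇒ b_0 = 6 − 0 − 5 = 1; all invariant factors of ∂_1 are 1 so no torsion. So H_0 ≅ Z.
rank ∂_1 = 5, rank ∂_2 = 6 ⇒ b_1 = 12 − 5 − 6 = 1; all invariant factors of ∂_2 are 1 so no torsion. So H_1 ≅ Z.
rank ∂_2 = 6, rank ∂_3 = 0 ⇒ b_2 = 6 − 6 − 0 = 0. So H_2 ≅ 0.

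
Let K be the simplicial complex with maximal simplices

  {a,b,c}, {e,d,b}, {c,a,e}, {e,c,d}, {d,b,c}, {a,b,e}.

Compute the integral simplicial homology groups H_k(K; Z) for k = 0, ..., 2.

K has 5 vertices, 9 edges, 6 triangles.
rank ∂_0 = 0, rank ∂_1 = 4 ⇒ b_0 = 5 − 0 − 4 = 1; all invariant factors of ∂_1 are 1 so no torsion. So H_0 = Z.
rank ∂_1 = 4, rank ∂_2 = 5 ⇒ b_1 = 9 − 4 − 5 = 0; all invariant factors of ∂_2 are 1 so no torsion. So H_1 = 0.
rank ∂_2 = 5, rank ∂_3 = 0 ⇒ b_2 = 6 − 5 − 0 = 1. So H_2 = Z.

H_0 ≅ Z,  H_1 = 0,  H_2 ≅ Z.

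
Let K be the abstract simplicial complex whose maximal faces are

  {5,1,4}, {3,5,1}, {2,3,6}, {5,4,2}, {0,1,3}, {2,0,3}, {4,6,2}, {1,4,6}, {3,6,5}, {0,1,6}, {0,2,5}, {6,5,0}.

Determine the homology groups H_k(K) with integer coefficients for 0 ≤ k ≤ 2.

H_0 = Z,  H_1 = Z/2,  H_2 = 0.

Order the vertices as 0 < 1 < 2 < 3 < 4 < 5 < 6. Listing each simplex with vertices in this order, K has dimension 2 with simplices:

  0-simplices (7): [0], [1], [2], [3], [4], [5], [6]
  1-simplices (18): [0,1], [0,2], [0,3], [0,5], [0,6], [1,3], [1,4], [1,5], [1,6], [2,3], [2,4], [2,5], [2,6], [3,5], [3,6], [4,5], [4,6], [5,6]
  2-simplices (12): [0,1,3], [0,1,6], [0,2,3], [0,2,5], [0,5,6], [1,3,5], [1,4,5], [1,4,6], [2,3,6], [2,4,5], [2,4,6], [3,5,6]

giving chain groups C_0 ≅ Z^7, C_1 ≅ Z^18, C_2 ≅ Z^12.

The boundary map ∂_1: C_1 → C_0 sends each edge [p,q] (with p < q) to q − p.
This gives a 7×18 integer matrix of rank 6; reducing to Smith normal form yields diagonal entries (1,1,1,1,1,1).

The boundary map ∂_2: C_2 → C_1 maps a triangle to the signed sum of its edges. For instance
  ∂[0,1,6] = [1,6] − [0,6] + [0,1],
  ∂[0,1,3] = [1,3] − [0,3] + [0,1].
This gives a 18×12 integer matrix of rank 12; reducing to Smith normal form yields diagonal entries (1,1,1,1,1,1,1,1,1,1,1,2).

From H_k ≅ ker(∂_k) / im(∂_{k+1}) we obtain:

  H_0: rank C_0 − rank ∂_1 = 7 − 6 = 1, and the invariant factors of ∂_1 are all 1, so H_0 ≅ Z.
  H_1: rank ker ∂_1 − rank ∂_2 = (18 − 6) − 12 = 0, and ∂_2 has invariant factor 2 > 1, so H_1 ≅ Z/2.
  H_2: rank ker ∂_2 − rank ∂_3 = (12 − 12) − 0 = 0, and there is no ∂_3, so H_2 ≅ 0.

(K is a triangulation of the real projective plane RP^2.)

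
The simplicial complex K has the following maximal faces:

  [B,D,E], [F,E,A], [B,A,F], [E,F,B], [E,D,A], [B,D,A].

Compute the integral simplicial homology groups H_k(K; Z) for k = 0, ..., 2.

H_0 ≅ Z,  H_1 = 0,  H_2 ≅ Z.

Order the vertices as A < B < D < E < F. Listing each simplex with vertices in this order, K has dimension 2 with simplices:

  0-simplices (5): A, B, D, E, F
  1-simplices (9): AB, AD, AE, AF, BD, BE, BF, DE, EF
  2-simplices (6): ABD, ABF, ADE, AEF, BDE, BEF

so the chain groups are C_0 ≅ Z^5, C_1 ≅ Z^9, C_2 ≅ Z^6.

The boundary map ∂_1: C_1 → C_0 sends each edge [p,q] (with p < q) to q − p. For instance
  ∂BD = D − B.
As a 5×9 matrix over Z this has rank 4, with invariant factors (1,1,1,1).

The boundary map ∂_2: C_2 → C_1 maps a triangle to the signed sum of its edges. For instance
  ∂ADE = DE − AE + AD,
  ∂BDE = DE − BE + BD.
The 9×6 boundary matrix has rank 5 and Smith normal form diag(1,1,1,1,1).

Reading off H_k = ker ∂_k / im ∂_{k+1}:

  H_0: rank C_0 − rank ∂_1 = 5 − 4 = 1, and the invariant factors of ∂_1 are all 1, so H_0 ≅ Z.
  H_1: rank ker ∂_1 − rank ∂_2 = (9 − 4) − 5 = 0, and the invariant factors of ∂_2 are all 1, so H_1 ≅ 0.
  H_2: rank ker ∂_2 − rank ∂_3 = (6 − 5) − 0 = 1, and there is no ∂_3, so H_2 ≅ Z.

(K is a triangulation of the 2-sphere S^2.)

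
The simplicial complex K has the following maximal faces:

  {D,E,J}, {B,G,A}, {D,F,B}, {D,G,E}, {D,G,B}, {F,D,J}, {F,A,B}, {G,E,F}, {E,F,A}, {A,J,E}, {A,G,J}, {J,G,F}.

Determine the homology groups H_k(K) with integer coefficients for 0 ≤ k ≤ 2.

Take the total order A < B < D < E < F < G < J on the vertex set. Then K (dimension 2) consists of the simplices:

  0-simplices (7): A, B, D, E, F, G, J
  1-simplices (18): AB, AE, AF, AG, AJ, BD, BF, BG, DE, DF, DG, DJ, EF, EG, EJ, FG, FJ, GJ
  2-simplices (12): ABF, ABG, AEF, AEJ, AGJ, BDF, BDG, DEG, DEJ, DFJ, EFG, FGJ

so the chain groups are C_0 ≅ Z^7, C_1 ≅ Z^18, C_2 ≅ Z^12.

The boundary map ∂_1: C_1 → C_0 is given by ∂[p,q] = [q] − [p].
The resulting 7×18 matrix has rank 6, and its Smith normal form has invariant factors (1,1,1,1,1,1).

∂_2: C_2 → C_1 sends each 2-simplex [p,q,r] to [q,r] − [p,r] + [p,q]. For instance
  ∂DEJ = EJ − DJ + DE,
  ∂AEF = EF − AF + AE.
The resulting 18×12 matrix has rank 12, and its Smith normal form has invariant factors (1,1,1,1,1,1,1,1,1,1,1,2).

From H_k ≅ ker(∂_k) / im(∂_{k+1}) we obtain:

  H_0: rank C_0 − rank ∂_1 = 7 − 6 = 1, and the invariant factors of ∂_1 are all 1, so H_0 = Z.
  H_1: rank ker ∂_1 − rank ∂_2 = (18 − 6) − 12 = 0, and ∂_2 has invariant factor 2 > 1, so H_1 = Z/2Z.
  H_2: rank ker ∂_2 − rank ∂_3 = (12 − 12) − 0 = 0, and there is no ∂_3, so H_2 = 0.

As a check, the Euler characteristic is 7 − 18 + 12 = 1, which agrees with 1 − 0 + 0 = 1.
(K is a triangulation of the real projective plane RP^2.)

H_0 = Z,  H_1 = Z/2Z,  H_2 = 0.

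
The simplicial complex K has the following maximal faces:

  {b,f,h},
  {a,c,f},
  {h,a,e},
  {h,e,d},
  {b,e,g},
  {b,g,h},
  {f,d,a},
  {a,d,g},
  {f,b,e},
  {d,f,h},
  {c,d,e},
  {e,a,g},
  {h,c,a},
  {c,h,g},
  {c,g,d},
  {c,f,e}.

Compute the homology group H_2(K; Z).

We work with the vertex ordering a < b < c < d < e < f < g < h. The simplices of K, each written with vertices in increasing order, are:

  0-simplices (8): a, b, c, d, e, f, g, h
  1-simplices (24): ac, ad, ae, af, ag, ah, be, bf, bg, bh, cd, ce, cf, cg, ch, de, df, dg, dh, ef, eg, eh, fh, gh
  2-simplices (16): acf, ach, adf, adg, aeg, aeh, bef, beg, bfh, bgh, cde, cdg, cef, cgh, deh, dfh

Hence C_0 ≅ Z^8, C_1 ≅ Z^24, C_2 ≅ Z^16.

Boundary ∂_1: C_1 → C_0 maps an edge to its endpoints' difference, ∂[p,q] = q − p.
As a 8×24 matrix over Z this has rank 7, with invariant factors (1,1,1,1,1,1,1).

Boundary ∂_2: C_2 → C_1 acts by ∂[p,q,r] = [q,r] − [p,r] + [p,q]. For instance
  ∂cdg = dg − cg + cd,
  ∂bgh = gh − bh + bg.
This gives a 24×16 integer matrix of rank 15; reducing to Smith normal form yields diagonal entries (1,1,1,1,1,1,1,1,1,1,1,1,1,1,1).

From H_k ≅ ker(∂_k) / im(∂_{k+1}) we obtain:

  H_2: rank ker ∂_2 − rank ∂_3 = (16 − 15) − 0 = 1, and there is no ∂_3, so H_2 ≅ Z.

H_2 = Z.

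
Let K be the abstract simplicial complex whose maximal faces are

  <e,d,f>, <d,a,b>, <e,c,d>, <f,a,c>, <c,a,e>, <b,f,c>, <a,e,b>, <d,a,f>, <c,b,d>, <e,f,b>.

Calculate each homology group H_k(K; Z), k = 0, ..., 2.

K has 6 vertices, 15 edges, 10 triangles.
rank ∂_0 = 0, rank ∂_1 = 5 ⇒ b_0 = 6 − 0 − 5 = 1; all invariant factors of ∂_1 are 1 so no torsion. So H_0 ≅ Z.
rank ∂_1 = 5, rank ∂_2 = 10 ⇒ b_1 = 15 − 5 − 10 = 0; ∂_2 has invariant factor(s) [2] giving torsion. So H_1 ≅ Z_2.
rank ∂_2 = 10, rank ∂_3 = 0 ⇒ b_2 = 10 − 10 − 0 = 0. So H_2 ≅ 0.

H_0 = Z,  H_1 = Z_2,  H_2 = 0.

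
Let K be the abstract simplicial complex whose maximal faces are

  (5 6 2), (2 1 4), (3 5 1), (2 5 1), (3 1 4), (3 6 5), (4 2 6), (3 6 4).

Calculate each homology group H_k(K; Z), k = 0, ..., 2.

H_0 = Z,  H_1 = 0,  H_2 = Z.

We work with the vertex ordering 1 < 2 < 3 < 4 < 5 < 6. The simplices of K, each written with vertices in increasing order, are:

  0-simplices (6): [1], [2], [3], [4], [5], [6]
  1-simplices (12): [1,2], [1,3], [1,4], [1,5], [2,4], [2,5], [2,6], [3,4], [3,5], [3,6], [4,6], [5,6]
  2-simplices (8): [1,2,4], [1,2,5], [1,3,4], [1,3,5], [2,4,6], [2,5,6], [3,4,6], [3,5,6]

so the chain groups are C_0 ≅ Z^6, C_1 ≅ Z^12, C_2 ≅ Z^8.

∂_1: C_1 → C_0 is given by ∂[p,q] = [q] − [p]. For instance
  ∂[1,5] = [5] − [1].
The resulting 6×12 matrix has rank 5, and its Smith normal form has invariant factors (1,1,1,1,1).

The boundary map ∂_2: C_2 → C_1 sends each 2-simplex [p,q,r] to [q,r] − [p,r] + [p,q]. For instance
  ∂[1,2,4] = [2,4] − [1,4] + [1,2],
  ∂[1,3,5] = [3,5] − [1,5] + [1,3].
The 12×8 boundary matrix has rank 7 and Smith normal form diag(1,1,1,1,1,1,1).

Computing H_k = (kernel of ∂_k) / (image of ∂_{k+1}):

  H_0: rank C_0 − rank ∂_1 = 6 − 5 = 1, and the invariant factors of ∂_1 are all 1, so H_0 = Z.
  H_1: rank ker ∂_1 − rank ∂_2 = (12 − 5) − 7 = 0, and the invariant factors of ∂_2 are all 1, so H_1 = 0.
  H_2: rank ker ∂_2 − rank ∂_3 = (8 − 7) − 0 = 1, and there is no ∂_3, so H_2 = Z.

(K is a triangulation of the 2-sphere S^2.)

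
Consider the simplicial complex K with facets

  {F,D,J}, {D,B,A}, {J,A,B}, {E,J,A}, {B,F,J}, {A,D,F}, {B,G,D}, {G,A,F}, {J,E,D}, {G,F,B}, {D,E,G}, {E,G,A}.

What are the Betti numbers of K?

We work with the vertex ordering A < B < D < E < F < G < J. The simplices of K, each written with vertices in increasing order, are:

  0-simplices (7): A, B, D, E, F, G, J
  1-simplices (18): AB, AD, AE, AF, AG, AJ, BD, BF, BG, BJ, DE, DF, DG, DJ, EG, EJ, FG, FJ
  2-simplices (12): ABD, ABJ, ADF, AEG, AEJ, AFG, BDG, BFG, BFJ, DEG, DEJ, DFJ

giving chain groups C_0 ≅ Z^7, C_1 ≅ Z^18, C_2 ≅ Z^12.

Boundary ∂_1: C_1 → C_0 is given by ∂[p,q] = [q] − [p]. For instance
  ∂AE = E − A.
This gives a 7×18 integer matrix of rank 6; reducing to Smith normal form yields diagonal entries (1,1,1,1,1,1).

The boundary map ∂_2: C_2 → C_1 maps a triangle to the signed sum of its edges. For instance
  ∂ADF = DF − AF + AD,
  ∂ABJ = BJ − AJ + AB.
The 18×12 boundary matrix has rank 12 and Smith normal form diag(1,1,1,1,1,1,1,1,1,1,1,2).

From H_k ≅ ker(∂_k) / im(∂_{k+1}) we obtain:

  H_0: rank C_0 − rank ∂_1 = 7 − 6 = 1, and the invariant factors of ∂_1 are all 1, so H_0 ≅ Z.
  H_1: rank ker ∂_1 − rank ∂_2 = (18 − 6) − 12 = 0, and ∂_2 has invariant factor 2 > 1, so H_1 ≅ Z/2Z.
  H_2: rank ker ∂_2 − rank ∂_3 = (12 − 12) − 0 = 0, and there is no ∂_3, so H_2 ≅ 0.

Hence the Betti numbers are b_0 = 1, b_1 = 0, b_2 = 0.

b_0 = 1, b_1 = 0, b_2 = 0.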